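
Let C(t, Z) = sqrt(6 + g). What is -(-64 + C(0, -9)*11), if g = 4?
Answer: 64 - 11*sqrt(10) ≈ 29.215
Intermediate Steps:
C(t, Z) = sqrt(10) (C(t, Z) = sqrt(6 + 4) = sqrt(10))
-(-64 + C(0, -9)*11) = -(-64 + sqrt(10)*11) = -(-64 + 11*sqrt(10)) = 64 - 11*sqrt(10)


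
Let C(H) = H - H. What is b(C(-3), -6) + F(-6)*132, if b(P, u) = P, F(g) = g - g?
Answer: 0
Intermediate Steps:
C(H) = 0
F(g) = 0
b(C(-3), -6) + F(-6)*132 = 0 + 0*132 = 0 + 0 = 0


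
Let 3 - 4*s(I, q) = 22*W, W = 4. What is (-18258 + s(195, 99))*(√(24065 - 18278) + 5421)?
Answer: -396367257/4 - 219351*√643/4 ≈ -1.0048e+8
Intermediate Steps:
s(I, q) = -85/4 (s(I, q) = ¾ - 11*4/2 = ¾ - ¼*88 = ¾ - 22 = -85/4)
(-18258 + s(195, 99))*(√(24065 - 18278) + 5421) = (-18258 - 85/4)*(√(24065 - 18278) + 5421) = -73117*(√5787 + 5421)/4 = -73117*(3*√643 + 5421)/4 = -73117*(5421 + 3*√643)/4 = -396367257/4 - 219351*√643/4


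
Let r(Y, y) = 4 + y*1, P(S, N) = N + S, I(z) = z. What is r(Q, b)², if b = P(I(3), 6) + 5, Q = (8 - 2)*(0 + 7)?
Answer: 324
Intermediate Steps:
Q = 42 (Q = 6*7 = 42)
b = 14 (b = (6 + 3) + 5 = 9 + 5 = 14)
r(Y, y) = 4 + y
r(Q, b)² = (4 + 14)² = 18² = 324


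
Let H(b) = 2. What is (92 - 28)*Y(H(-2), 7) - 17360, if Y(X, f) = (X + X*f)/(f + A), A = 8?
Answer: -259376/15 ≈ -17292.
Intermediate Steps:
Y(X, f) = (X + X*f)/(8 + f) (Y(X, f) = (X + X*f)/(f + 8) = (X + X*f)/(8 + f))
(92 - 28)*Y(H(-2), 7) - 17360 = (92 - 28)*(2*(1 + 7)/(8 + 7)) - 17360 = 64*(2*8/15) - 17360 = 64*(2*(1/15)*8) - 17360 = 64*(16/15) - 17360 = 1024/15 - 17360 = -259376/15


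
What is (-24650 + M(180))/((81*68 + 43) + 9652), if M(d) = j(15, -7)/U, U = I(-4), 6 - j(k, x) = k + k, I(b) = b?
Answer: -24644/15203 ≈ -1.6210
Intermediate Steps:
j(k, x) = 6 - 2*k (j(k, x) = 6 - (k + k) = 6 - 2*k)
U = -4
M(d) = 6 (M(d) = (6 - 2*15)/(-4) = (6 - 30)*(-1/4) = -24*(-1/4) = 6)
(-24650 + M(180))/((81*68 + 43) + 9652) = (-24650 + 6)/((81*68 + 43) + 9652) = -24644/((5508 + 43) + 9652) = -24644/(5551 + 9652) = -24644/15203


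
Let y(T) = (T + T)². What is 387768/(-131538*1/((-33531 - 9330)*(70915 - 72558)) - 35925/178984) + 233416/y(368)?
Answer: -8485686366836245498027/4433233255761536 ≈ -1.9141e+6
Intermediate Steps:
y(T) = 4*T² (y(T) = (2*T)² = 4*T²)
387768/(-131538*1/((-33531 - 9330)*(70915 - 72558)) - 35925/178984) + 233416/y(368) = 387768/(-131538*1/((-33531 - 9330)*(70915 - 72558)) - 35925/178984) + 233416/((4*368²)) = 387768/(-131538/((-1643*(-42861))) - 35925*1/178984) + 233416/((4*135424)) = 387768/(-131538/70420623 - 35925/178984) + 233416/541696 = 387768/(-131538*1/70420623 - 35925/178984) + 233416*(1/541696) = 387768/(-43846/23473541 - 35925/178984) + 29177/67712 = 387768/(-65471899453/323183712488) + 29177/67712 = 387768*(-323183712488/65471899453) + 29177/67712 = -125320301824046784/65471899453 + 29177/67712 = -8485686366836245498027/4433233255761536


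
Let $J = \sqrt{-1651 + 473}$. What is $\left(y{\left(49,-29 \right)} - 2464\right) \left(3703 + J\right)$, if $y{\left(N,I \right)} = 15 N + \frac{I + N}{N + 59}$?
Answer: $- \frac{172848634}{27} - \frac{46678 i \sqrt{1178}}{27} \approx -6.4018 \cdot 10^{6} - 59336.0 i$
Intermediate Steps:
$y{\left(N,I \right)} = 15 N + \frac{I + N}{59 + N}$
$J = i \sqrt{1178}$ ($J = \sqrt{-1178} = i \sqrt{1178} \approx 34.322 i$)
$\left(y{\left(49,-29 \right)} - 2464\right) \left(3703 + J\right) = \left(\frac{-29 + 15 \cdot 49^{2} + 886 \cdot 49}{59 + 49} - 2464\right) \left(3703 + i \sqrt{1178}\right) = \left(\frac{-29 + 15 \cdot 2401 + 43414}{108} - 2464\right) \left(3703 + i \sqrt{1178}\right) = \left(\frac{-29 + 36015 + 43414}{108} - 2464\right) \left(3703 + i \sqrt{1178}\right) = \left(\frac{1}{108} \cdot 79400 - 2464\right) \left(3703 + i \sqrt{1178}\right) = \left(\frac{19850}{27} - 2464\right) \left(3703 + i \sqrt{1178}\right) = - \frac{46678 \left(3703 + i \sqrt{1178}\right)}{27} = - \frac{172848634}{27} - \frac{46678 i \sqrt{1178}}{27}$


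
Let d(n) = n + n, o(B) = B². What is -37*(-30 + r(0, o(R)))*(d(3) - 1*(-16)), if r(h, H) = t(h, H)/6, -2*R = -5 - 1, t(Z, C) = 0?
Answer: 24420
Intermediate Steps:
R = 3 (R = -(-5 - 1)/2 = -½*(-6) = 3)
d(n) = 2*n
r(h, H) = 0 (r(h, H) = 0/6 = 0*(⅙) = 0)
-37*(-30 + r(0, o(R)))*(d(3) - 1*(-16)) = -37*(-30 + 0)*(2*3 - 1*(-16)) = -(-1110)*(6 + 16) = -(-1110)*22 = -37*(-660) = 24420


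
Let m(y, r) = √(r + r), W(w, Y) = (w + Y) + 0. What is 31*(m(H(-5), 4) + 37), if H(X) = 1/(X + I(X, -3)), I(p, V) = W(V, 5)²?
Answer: 1147 + 62*√2 ≈ 1234.7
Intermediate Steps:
W(w, Y) = Y + w (W(w, Y) = (Y + w) + 0 = Y + w)
I(p, V) = (5 + V)²
H(X) = 1/(4 + X) (H(X) = 1/(X + (5 - 3)²) = 1/(X + 2²) = 1/(X + 4) = 1/(4 + X))
m(y, r) = √2*√r (m(y, r) = √(2*r) = √2*√r)
31*(m(H(-5), 4) + 37) = 31*(√2*√4 + 37) = 31*(√2*2 + 37) = 31*(2*√2 + 37) = 31*(37 + 2*√2) = 1147 + 62*√2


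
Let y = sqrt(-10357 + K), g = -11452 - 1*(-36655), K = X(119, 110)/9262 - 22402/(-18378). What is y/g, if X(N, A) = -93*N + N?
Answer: I*sqrt(2083895724177897718)/357498329859 ≈ 0.004038*I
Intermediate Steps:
X(N, A) = -92*N
K = 1571245/42554259 (K = -92*119/9262 - 22402/(-18378) = -10948*1/9262 - 22402*(-1/18378) = -5474/4631 + 11201/9189 = 1571245/42554259 ≈ 0.036923)
g = 25203 (g = -11452 + 36655 = 25203)
y = I*sqrt(2083895724177897718)/14184753 (y = sqrt(-10357 + 1571245/42554259) = sqrt(-440732889218/42554259) = I*sqrt(2083895724177897718)/14184753 ≈ 101.77*I)
y/g = (I*sqrt(2083895724177897718)/14184753)/25203 = (I*sqrt(2083895724177897718)/14184753)*(1/25203) = I*sqrt(2083895724177897718)/357498329859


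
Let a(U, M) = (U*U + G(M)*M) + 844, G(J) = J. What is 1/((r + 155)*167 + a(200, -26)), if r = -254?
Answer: 1/24987 ≈ 4.0021e-5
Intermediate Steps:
a(U, M) = 844 + M² + U² (a(U, M) = (U*U + M*M) + 844 = (U² + M²) + 844 = (M² + U²) + 844 = 844 + M² + U²)
1/((r + 155)*167 + a(200, -26)) = 1/((-254 + 155)*167 + (844 + (-26)² + 200²)) = 1/(-99*167 + (844 + 676 + 40000)) = 1/(-16533 + 41520) = 1/24987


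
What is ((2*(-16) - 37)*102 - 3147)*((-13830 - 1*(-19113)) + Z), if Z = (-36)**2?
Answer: -67007115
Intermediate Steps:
Z = 1296
((2*(-16) - 37)*102 - 3147)*((-13830 - 1*(-19113)) + Z) = ((2*(-16) - 37)*102 - 3147)*((-13830 - 1*(-19113)) + 1296) = ((-32 - 37)*102 - 3147)*((-13830 + 19113) + 1296) = (-69*102 - 3147)*(5283 + 1296) = (-7038 - 3147)*6579 = -10185*6579 = -67007115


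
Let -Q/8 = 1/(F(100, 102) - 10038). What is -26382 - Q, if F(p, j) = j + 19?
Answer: -261630302/9917 ≈ -26382.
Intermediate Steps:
F(p, j) = 19 + j
Q = 8/9917 (Q = -8/((19 + 102) - 10038) = -8/(121 - 10038) = -8/(-9917) = -8*(-1/9917) = 8/9917 ≈ 0.00080670)
-26382 - Q = -26382 - 1*8/9917 = -26382 - 8/9917 = -261630302/9917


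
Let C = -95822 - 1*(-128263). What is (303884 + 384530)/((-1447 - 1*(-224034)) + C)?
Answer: 344207/127514 ≈ 2.6994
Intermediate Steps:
C = 32441 (C = -95822 + 128263 = 32441)
(303884 + 384530)/((-1447 - 1*(-224034)) + C) = (303884 + 384530)/((-1447 - 1*(-224034)) + 32441) = 688414/((-1447 + 224034) + 32441) = 688414/(222587 + 32441) = 688414/255028 = 688414*(1/255028) = 344207/127514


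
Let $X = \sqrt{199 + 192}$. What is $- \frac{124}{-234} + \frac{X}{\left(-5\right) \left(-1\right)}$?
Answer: $\frac{62}{117} + \frac{\sqrt{391}}{5} \approx 4.4847$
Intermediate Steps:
$X = \sqrt{391} \approx 19.774$
$- \frac{124}{-234} + \frac{X}{\left(-5\right) \left(-1\right)} = - \frac{124}{-234} + \frac{\sqrt{391}}{\left(-5\right) \left(-1\right)} = \left(-124\right) \left(- \frac{1}{234}\right) + \frac{\sqrt{391}}{5} = \frac{62}{117} + \sqrt{391} \cdot \frac{1}{5} = \frac{62}{117} + \frac{\sqrt{391}}{5}$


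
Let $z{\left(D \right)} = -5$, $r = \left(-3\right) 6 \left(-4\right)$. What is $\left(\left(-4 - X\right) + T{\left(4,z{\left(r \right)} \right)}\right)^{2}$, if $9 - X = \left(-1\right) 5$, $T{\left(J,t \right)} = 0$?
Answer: $324$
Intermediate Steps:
$r = 72$ ($r = \left(-18\right) \left(-4\right) = 72$)
$X = 14$ ($X = 9 - \left(-1\right) 5 = 9 - -5 = 9 + 5 = 14$)
$\left(\left(-4 - X\right) + T{\left(4,z{\left(r \right)} \right)}\right)^{2} = \left(\left(-4 - 14\right) + 0\right)^{2} = \left(-18 + 0\right)^{2} = \left(-18\right)^{2} = 324$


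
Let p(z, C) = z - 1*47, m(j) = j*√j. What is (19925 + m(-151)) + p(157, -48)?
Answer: 20035 - 151*I*√151 ≈ 20035.0 - 1855.5*I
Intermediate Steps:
m(j) = j^(3/2)
p(z, C) = -47 + z (p(z, C) = z - 47 = -47 + z)
(19925 + m(-151)) + p(157, -48) = (19925 + (-151)^(3/2)) + (-47 + 157) = (19925 - 151*I*√151) + 110 = 20035 - 151*I*√151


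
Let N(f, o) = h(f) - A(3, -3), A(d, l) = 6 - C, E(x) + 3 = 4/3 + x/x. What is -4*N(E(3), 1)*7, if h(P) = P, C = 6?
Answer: 56/3 ≈ 18.667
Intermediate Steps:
E(x) = -2/3 (E(x) = -3 + (4/3 + x/x) = -3 + (4*(1/3) + 1) = -3 + (4/3 + 1) = -3 + 7/3 = -2/3)
A(d, l) = 0 (A(d, l) = 6 - 1*6 = 6 - 6 = 0)
N(f, o) = f (N(f, o) = f - 1*0 = f + 0 = f)
-4*N(E(3), 1)*7 = -4*(-2/3)*7 = (8/3)*7 = 56/3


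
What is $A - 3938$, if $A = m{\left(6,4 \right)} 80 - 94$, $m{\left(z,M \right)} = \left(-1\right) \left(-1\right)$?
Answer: $-3952$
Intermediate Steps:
$m{\left(z,M \right)} = 1$
$A = -14$ ($A = 1 \cdot 80 - 94 = 80 - 94 = -14$)
$A - 3938 = -14 - 3938 = -3952$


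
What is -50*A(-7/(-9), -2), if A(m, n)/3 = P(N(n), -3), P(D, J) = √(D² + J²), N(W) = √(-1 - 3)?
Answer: -150*√5 ≈ -335.41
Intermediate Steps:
N(W) = 2*I (N(W) = √(-4) = 2*I)
A(m, n) = 3*√5 (A(m, n) = 3*√((2*I)² + (-3)²) = 3*√(-4 + 9) = 3*√5)
-50*A(-7/(-9), -2) = -150*√5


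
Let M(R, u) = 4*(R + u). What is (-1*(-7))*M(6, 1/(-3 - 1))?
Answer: 161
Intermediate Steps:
M(R, u) = 4*R + 4*u
(-1*(-7))*M(6, 1/(-3 - 1)) = (-1*(-7))*(4*6 + 4/(-3 - 1)) = 7*(24 + 4/(-4)) = 7*(24 + 4*(-¼)) = 7*(24 - 1) = 7*23 = 161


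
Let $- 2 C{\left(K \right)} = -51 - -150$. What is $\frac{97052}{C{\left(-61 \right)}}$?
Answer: $- \frac{194104}{99} \approx -1960.6$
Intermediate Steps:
$C{\left(K \right)} = - \frac{99}{2}$ ($C{\left(K \right)} = - \frac{-51 - -150}{2} = - \frac{-51 + 150}{2} = \left(- \frac{1}{2}\right) 99 = - \frac{99}{2}$)
$\frac{97052}{C{\left(-61 \right)}} = \frac{97052}{- \frac{99}{2}} = 97052 \left(- \frac{2}{99}\right) = - \frac{194104}{99}$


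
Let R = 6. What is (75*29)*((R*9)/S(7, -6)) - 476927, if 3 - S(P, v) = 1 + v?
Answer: -1848983/4 ≈ -4.6225e+5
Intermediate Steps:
S(P, v) = 2 - v (S(P, v) = 3 - (1 + v) = 3 + (-1 - v) = 2 - v)
(75*29)*((R*9)/S(7, -6)) - 476927 = (75*29)*((6*9)/(2 - 1*(-6))) - 476927 = 2175*(54/(2 + 6)) - 476927 = 2175*(54/8) - 476927 = 2175*(54*(⅛)) - 476927 = 2175*(27/4) - 476927 = 58725/4 - 476927 = -1848983/4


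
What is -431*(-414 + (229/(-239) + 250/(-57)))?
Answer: 2462184475/13623 ≈ 1.8074e+5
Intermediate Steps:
-431*(-414 + (229/(-239) + 250/(-57))) = -431*(-414 + (229*(-1/239) + 250*(-1/57))) = -431*(-414 + (-229/239 - 250/57)) = -431*(-414 - 72803/13623) = -431*(-5712725/13623) = 2462184475/13623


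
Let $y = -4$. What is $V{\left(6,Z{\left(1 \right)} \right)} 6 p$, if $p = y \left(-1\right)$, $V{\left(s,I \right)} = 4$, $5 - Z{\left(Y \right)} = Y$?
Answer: $96$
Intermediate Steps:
$Z{\left(Y \right)} = 5 - Y$
$p = 4$ ($p = \left(-4\right) \left(-1\right) = 4$)
$V{\left(6,Z{\left(1 \right)} \right)} 6 p = 4 \cdot 6 \cdot 4 = 24 \cdot 4 = 96$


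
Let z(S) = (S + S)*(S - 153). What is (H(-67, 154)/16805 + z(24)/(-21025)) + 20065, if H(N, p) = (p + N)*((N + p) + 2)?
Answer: 1417947097252/70665025 ≈ 20066.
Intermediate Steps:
z(S) = 2*S*(-153 + S) (z(S) = (2*S)*(-153 + S) = 2*S*(-153 + S))
H(N, p) = (N + p)*(2 + N + p)
(H(-67, 154)/16805 + z(24)/(-21025)) + 20065 = (((-67)² + 154² + 2*(-67) + 2*154 + 2*(-67)*154)/16805 + (2*24*(-153 + 24))/(-21025)) + 20065 = ((4489 + 23716 - 134 + 308 - 20636)*(1/16805) + (2*24*(-129))*(-1/21025)) + 20065 = (7743*(1/16805) - 6192*(-1/21025)) + 20065 = (7743/16805 + 6192/21025) + 20065 = 53370627/70665025 + 20065 = 1417947097252/70665025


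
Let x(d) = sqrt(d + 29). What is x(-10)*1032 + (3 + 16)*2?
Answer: 38 + 1032*sqrt(19) ≈ 4536.4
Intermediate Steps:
x(d) = sqrt(29 + d)
x(-10)*1032 + (3 + 16)*2 = sqrt(29 - 10)*1032 + (3 + 16)*2 = sqrt(19)*1032 + 19*2 = 1032*sqrt(19) + 38 = 38 + 1032*sqrt(19)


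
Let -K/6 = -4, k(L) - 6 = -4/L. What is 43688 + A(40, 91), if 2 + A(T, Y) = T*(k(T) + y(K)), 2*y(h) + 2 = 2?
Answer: 43922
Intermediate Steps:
k(L) = 6 - 4/L
K = 24 (K = -6*(-4) = 24)
y(h) = 0 (y(h) = -1 + (½)*2 = -1 + 1 = 0)
A(T, Y) = -2 + T*(6 - 4/T) (A(T, Y) = -2 + T*((6 - 4/T) + 0) = -2 + T*(6 - 4/T))
43688 + A(40, 91) = 43688 + (-6 + 6*40) = 43688 + (-6 + 240) = 43688 + 234 = 43922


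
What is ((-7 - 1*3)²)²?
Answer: 10000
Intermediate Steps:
((-7 - 1*3)²)² = ((-7 - 3)²)² = ((-10)²)² = 100² = 10000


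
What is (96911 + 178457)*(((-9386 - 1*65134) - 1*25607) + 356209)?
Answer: 70516788176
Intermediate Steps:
(96911 + 178457)*(((-9386 - 1*65134) - 1*25607) + 356209) = 275368*(((-9386 - 65134) - 25607) + 356209) = 275368*((-74520 - 25607) + 356209) = 275368*(-100127 + 356209) = 275368*256082 = 70516788176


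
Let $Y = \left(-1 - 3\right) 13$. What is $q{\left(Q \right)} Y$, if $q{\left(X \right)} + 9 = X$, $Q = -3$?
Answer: $624$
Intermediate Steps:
$q{\left(X \right)} = -9 + X$
$Y = -52$ ($Y = \left(-4\right) 13 = -52$)
$q{\left(Q \right)} Y = \left(-9 - 3\right) \left(-52\right) = \left(-12\right) \left(-52\right) = 624$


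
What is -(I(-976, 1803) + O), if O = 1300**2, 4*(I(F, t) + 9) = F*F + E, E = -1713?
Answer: -7710827/4 ≈ -1.9277e+6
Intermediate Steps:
I(F, t) = -1749/4 + F**2/4 (I(F, t) = -9 + (F*F - 1713)/4 = -9 + (F**2 - 1713)/4 = -9 + (-1713 + F**2)/4 = -9 + (-1713/4 + F**2/4) = -1749/4 + F**2/4)
O = 1690000
-(I(-976, 1803) + O) = -((-1749/4 + (1/4)*(-976)**2) + 1690000) = -((-1749/4 + (1/4)*952576) + 1690000) = -((-1749/4 + 238144) + 1690000) = -(950827/4 + 1690000) = -1*7710827/4 = -7710827/4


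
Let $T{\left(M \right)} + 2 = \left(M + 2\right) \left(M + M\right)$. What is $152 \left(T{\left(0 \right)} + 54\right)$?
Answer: $7904$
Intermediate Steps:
$T{\left(M \right)} = -2 + 2 M \left(2 + M\right)$ ($T{\left(M \right)} = -2 + \left(M + 2\right) \left(M + M\right) = -2 + \left(2 + M\right) 2 M = -2 + 2 M \left(2 + M\right)$)
$152 \left(T{\left(0 \right)} + 54\right) = 152 \left(\left(-2 + 2 \cdot 0^{2} + 4 \cdot 0\right) + 54\right) = 152 \left(\left(-2 + 2 \cdot 0 + 0\right) + 54\right) = 152 \left(\left(-2 + 0 + 0\right) + 54\right) = 152 \left(-2 + 54\right) = 152 \cdot 52 = 7904$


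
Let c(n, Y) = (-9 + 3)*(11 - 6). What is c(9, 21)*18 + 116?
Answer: -424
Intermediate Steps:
c(n, Y) = -30 (c(n, Y) = -6*5 = -30)
c(9, 21)*18 + 116 = -30*18 + 116 = -540 + 116 = -424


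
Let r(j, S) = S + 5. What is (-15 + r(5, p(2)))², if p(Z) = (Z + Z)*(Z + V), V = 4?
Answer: 196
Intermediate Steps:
p(Z) = 2*Z*(4 + Z) (p(Z) = (Z + Z)*(Z + 4) = (2*Z)*(4 + Z) = 2*Z*(4 + Z))
r(j, S) = 5 + S
(-15 + r(5, p(2)))² = (-15 + (5 + 2*2*(4 + 2)))² = (-15 + (5 + 2*2*6))² = (-15 + (5 + 24))² = (-15 + 29)² = 14² = 196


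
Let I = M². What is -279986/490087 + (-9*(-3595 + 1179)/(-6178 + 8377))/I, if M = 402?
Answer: -2763532869098/4837801194057 ≈ -0.57124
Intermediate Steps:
I = 161604 (I = 402² = 161604)
-279986/490087 + (-9*(-3595 + 1179)/(-6178 + 8377))/I = -279986/490087 - 9*(-3595 + 1179)/(-6178 + 8377)/161604 = -279986*1/490087 - (-21744)/2199*(1/161604) = -279986/490087 - (-21744)/2199*(1/161604) = -279986/490087 - 9*(-2416/2199)*(1/161604) = -279986/490087 + (7248/733)*(1/161604) = -279986/490087 + 604/9871311 = -2763532869098/4837801194057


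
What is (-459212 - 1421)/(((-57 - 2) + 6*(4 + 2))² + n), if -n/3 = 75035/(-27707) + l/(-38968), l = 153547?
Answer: -497339174436008/592688964731 ≈ -839.12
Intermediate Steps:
n = 21534871827/1079686376 (n = -3*(75035/(-27707) + 153547/(-38968)) = -3*(75035*(-1/27707) + 153547*(-1/38968)) = -3*(-75035/27707 - 153547/38968) = -3*(-7178290609/1079686376) = 21534871827/1079686376 ≈ 19.945)
(-459212 - 1421)/(((-57 - 2) + 6*(4 + 2))² + n) = (-459212 - 1421)/(((-57 - 2) + 6*(4 + 2))² + 21534871827/1079686376) = -460633/((-59 + 6*6)² + 21534871827/1079686376) = -460633/((-59 + 36)² + 21534871827/1079686376) = -460633/((-23)² + 21534871827/1079686376) = -460633/(529 + 21534871827/1079686376) = -460633/592688964731/1079686376 = -460633*1079686376/592688964731 = -497339174436008/592688964731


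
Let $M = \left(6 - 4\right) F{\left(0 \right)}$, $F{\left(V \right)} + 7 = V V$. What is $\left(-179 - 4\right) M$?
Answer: $2562$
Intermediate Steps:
$F{\left(V \right)} = -7 + V^{2}$ ($F{\left(V \right)} = -7 + V V = -7 + V^{2}$)
$M = -14$ ($M = \left(6 - 4\right) \left(-7 + 0^{2}\right) = 2 \left(-7 + 0\right) = 2 \left(-7\right) = -14$)
$\left(-179 - 4\right) M = \left(-179 - 4\right) \left(-14\right) = \left(-183\right) \left(-14\right) = 2562$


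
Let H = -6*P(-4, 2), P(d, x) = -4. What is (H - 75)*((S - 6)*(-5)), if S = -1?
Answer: -1785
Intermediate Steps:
H = 24 (H = -6*(-4) = 24)
(H - 75)*((S - 6)*(-5)) = (24 - 75)*((-1 - 6)*(-5)) = -(-357)*(-5) = -51*35 = -1785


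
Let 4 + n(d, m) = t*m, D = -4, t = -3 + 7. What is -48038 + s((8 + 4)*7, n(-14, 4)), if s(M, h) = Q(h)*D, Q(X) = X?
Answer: -48086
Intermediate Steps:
t = 4
n(d, m) = -4 + 4*m
s(M, h) = -4*h (s(M, h) = h*(-4) = -4*h)
-48038 + s((8 + 4)*7, n(-14, 4)) = -48038 - 4*(-4 + 4*4) = -48038 - 4*(-4 + 16) = -48038 - 4*12 = -48038 - 48 = -48086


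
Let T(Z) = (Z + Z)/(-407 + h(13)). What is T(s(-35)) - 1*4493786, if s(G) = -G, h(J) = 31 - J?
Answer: -1748082824/389 ≈ -4.4938e+6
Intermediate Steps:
T(Z) = -2*Z/389 (T(Z) = (Z + Z)/(-407 + (31 - 1*13)) = (2*Z)/(-407 + (31 - 13)) = (2*Z)/(-407 + 18) = (2*Z)/(-389) = (2*Z)*(-1/389) = -2*Z/389)
T(s(-35)) - 1*4493786 = -(-2)*(-35)/389 - 1*4493786 = -2/389*35 - 4493786 = -70/389 - 4493786 = -1748082824/389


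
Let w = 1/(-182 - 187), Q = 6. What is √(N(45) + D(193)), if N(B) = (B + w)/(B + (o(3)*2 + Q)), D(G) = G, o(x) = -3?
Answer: √660380645/1845 ≈ 13.928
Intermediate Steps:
w = -1/369 (w = 1/(-369) = -1/369 ≈ -0.0027100)
N(B) = (-1/369 + B)/B (N(B) = (B - 1/369)/(B + (-3*2 + 6)) = (-1/369 + B)/(B + (-6 + 6)) = (-1/369 + B)/(B + 0) = (-1/369 + B)/B)
√(N(45) + D(193)) = √((-1/369 + 45)/45 + 193) = √((1/45)*(16604/369) + 193) = √(16604/16605 + 193) = √(3221369/16605) = √660380645/1845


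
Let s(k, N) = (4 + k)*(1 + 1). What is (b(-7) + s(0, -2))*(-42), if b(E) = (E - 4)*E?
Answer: -3570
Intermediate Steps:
b(E) = E*(-4 + E) (b(E) = (-4 + E)*E = E*(-4 + E))
s(k, N) = 8 + 2*k (s(k, N) = (4 + k)*2 = 8 + 2*k)
(b(-7) + s(0, -2))*(-42) = (-7*(-4 - 7) + (8 + 2*0))*(-42) = (-7*(-11) + (8 + 0))*(-42) = (77 + 8)*(-42) = 85*(-42) = -3570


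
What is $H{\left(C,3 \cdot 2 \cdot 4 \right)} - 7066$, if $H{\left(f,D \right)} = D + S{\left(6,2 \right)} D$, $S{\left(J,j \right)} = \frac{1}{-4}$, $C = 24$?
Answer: $-7048$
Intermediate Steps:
$S{\left(J,j \right)} = - \frac{1}{4}$
$H{\left(f,D \right)} = \frac{3 D}{4}$ ($H{\left(f,D \right)} = D - \frac{D}{4} = \frac{3 D}{4}$)
$H{\left(C,3 \cdot 2 \cdot 4 \right)} - 7066 = \frac{3 \cdot 3 \cdot 2 \cdot 4}{4} - 7066 = \frac{3 \cdot 6 \cdot 4}{4} - 7066 = \frac{3}{4} \cdot 24 - 7066 = 18 - 7066 = -7048$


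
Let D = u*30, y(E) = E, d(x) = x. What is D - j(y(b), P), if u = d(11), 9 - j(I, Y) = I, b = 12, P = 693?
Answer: 333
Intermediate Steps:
j(I, Y) = 9 - I
u = 11
D = 330 (D = 11*30 = 330)
D - j(y(b), P) = 330 - (9 - 1*12) = 330 - (9 - 12) = 330 - 1*(-3) = 330 + 3 = 333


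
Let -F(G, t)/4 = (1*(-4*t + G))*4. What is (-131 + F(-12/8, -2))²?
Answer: 55225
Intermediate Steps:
F(G, t) = -16*G + 64*t (F(G, t) = -4*1*(-4*t + G)*4 = -4*1*(G - 4*t)*4 = -4*(G - 4*t)*4 = -4*(-16*t + 4*G) = -16*G + 64*t)
(-131 + F(-12/8, -2))² = (-131 + (-(-192)/8 + 64*(-2)))² = (-131 + (-(-192)/8 - 128))² = (-131 + (-16*(-3/2) - 128))² = (-131 + (24 - 128))² = (-131 - 104)² = (-235)² = 55225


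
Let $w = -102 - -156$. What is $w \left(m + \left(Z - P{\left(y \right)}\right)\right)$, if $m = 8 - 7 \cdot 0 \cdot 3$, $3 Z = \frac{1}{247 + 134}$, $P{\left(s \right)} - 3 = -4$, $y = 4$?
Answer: $\frac{61728}{127} \approx 486.05$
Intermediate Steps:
$P{\left(s \right)} = -1$ ($P{\left(s \right)} = 3 - 4 = -1$)
$Z = \frac{1}{1143}$ ($Z = \frac{1}{3 \left(247 + 134\right)} = \frac{1}{3 \cdot 381} = \frac{1}{3} \cdot \frac{1}{381} = \frac{1}{1143} \approx 0.00087489$)
$w = 54$ ($w = -102 + 156 = 54$)
$m = 8$ ($m = 8 - 0 = 8 + 0 = 8$)
$w \left(m + \left(Z - P{\left(y \right)}\right)\right) = 54 \left(8 + \left(\frac{1}{1143} - -1\right)\right) = 54 \left(8 + \left(\frac{1}{1143} + 1\right)\right) = 54 \left(8 + \frac{1144}{1143}\right) = 54 \cdot \frac{10288}{1143} = \frac{61728}{127}$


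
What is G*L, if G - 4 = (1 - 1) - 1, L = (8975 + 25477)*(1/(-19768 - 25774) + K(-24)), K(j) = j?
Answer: -56484519102/22771 ≈ -2.4805e+6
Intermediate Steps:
L = -18828173034/22771 (L = (8975 + 25477)*(1/(-19768 - 25774) - 24) = 34452*(1/(-45542) - 24) = 34452*(-1/45542 - 24) = 34452*(-1093009/45542) = -18828173034/22771 ≈ -8.2685e+5)
G = 3 (G = 4 + ((1 - 1) - 1) = 4 + (0 - 1) = 4 - 1 = 3)
G*L = 3*(-18828173034/22771) = -56484519102/22771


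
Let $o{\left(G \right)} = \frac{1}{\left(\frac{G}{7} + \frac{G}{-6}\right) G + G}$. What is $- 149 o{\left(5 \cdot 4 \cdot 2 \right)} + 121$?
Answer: $\frac{1711}{40} \approx 42.775$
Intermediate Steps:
$o{\left(G \right)} = \frac{1}{G - \frac{G^{2}}{42}}$ ($o{\left(G \right)} = \frac{1}{\left(G \frac{1}{7} + G \left(- \frac{1}{6}\right)\right) G + G} = \frac{1}{\left(\frac{G}{7} - \frac{G}{6}\right) G + G} = \frac{1}{- \frac{G}{42} G + G} = \frac{1}{- \frac{G^{2}}{42} + G} = \frac{1}{G - \frac{G^{2}}{42}}$)
$- 149 o{\left(5 \cdot 4 \cdot 2 \right)} + 121 = - 149 \left(- \frac{42}{5 \cdot 4 \cdot 2 \left(-42 + 5 \cdot 4 \cdot 2\right)}\right) + 121 = - 149 \left(- \frac{42}{20 \cdot 2 \left(-42 + 20 \cdot 2\right)}\right) + 121 = - 149 \left(- \frac{42}{40 \left(-42 + 40\right)}\right) + 121 = - 149 \left(\left(-42\right) \frac{1}{40} \frac{1}{-2}\right) + 121 = - 149 \left(\left(-42\right) \frac{1}{40} \left(- \frac{1}{2}\right)\right) + 121 = \left(-149\right) \frac{21}{40} + 121 = - \frac{3129}{40} + 121 = \frac{1711}{40}$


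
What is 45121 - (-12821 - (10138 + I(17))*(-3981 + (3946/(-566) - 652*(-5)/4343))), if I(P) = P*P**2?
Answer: -73687262066250/1229069 ≈ -5.9954e+7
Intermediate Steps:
I(P) = P**3
45121 - (-12821 - (10138 + I(17))*(-3981 + (3946/(-566) - 652*(-5)/4343))) = 45121 - (-12821 - (10138 + 17**3)*(-3981 + (3946/(-566) - 652*(-5)/4343))) = 45121 - (-12821 - (10138 + 4913)*(-3981 + (3946*(-1/566) + 3260*(1/4343)))) = 45121 - (-12821 - 15051*(-3981 + (-1973/283 + 3260/4343))) = 45121 - (-12821 - 15051*(-3981 - 7646159/1229069)) = 45121 - (-12821 - 15051*(-4900569848)/1229069) = 45121 - (-12821 - 1*(-73758476782248/1229069)) = 45121 - (-12821 + 73758476782248/1229069) = 45121 - 1*73742718888599/1229069 = 45121 - 73742718888599/1229069 = -73687262066250/1229069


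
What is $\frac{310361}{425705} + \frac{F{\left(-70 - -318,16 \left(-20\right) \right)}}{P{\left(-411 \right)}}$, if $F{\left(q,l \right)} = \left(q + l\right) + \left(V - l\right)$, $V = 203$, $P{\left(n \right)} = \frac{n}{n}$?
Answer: $\frac{192303316}{425705} \approx 451.73$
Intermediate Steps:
$P{\left(n \right)} = 1$
$F{\left(q,l \right)} = 203 + q$ ($F{\left(q,l \right)} = \left(q + l\right) - \left(-203 + l\right) = \left(l + q\right) - \left(-203 + l\right) = 203 + q$)
$\frac{310361}{425705} + \frac{F{\left(-70 - -318,16 \left(-20\right) \right)}}{P{\left(-411 \right)}} = \frac{310361}{425705} + \frac{203 - -248}{1} = 310361 \cdot \frac{1}{425705} + \left(203 + \left(-70 + 318\right)\right) 1 = \frac{310361}{425705} + \left(203 + 248\right) 1 = \frac{310361}{425705} + 451 \cdot 1 = \frac{310361}{425705} + 451 = \frac{192303316}{425705}$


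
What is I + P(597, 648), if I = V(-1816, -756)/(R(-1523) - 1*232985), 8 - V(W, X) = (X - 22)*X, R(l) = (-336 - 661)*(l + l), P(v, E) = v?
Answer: 1673326409/2803877 ≈ 596.79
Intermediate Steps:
R(l) = -1994*l
V(W, X) = 8 - X*(-22 + X) (V(W, X) = 8 - (X - 22)*X = 8 - (-22 + X)*X = 8 - X*(-22 + X))
I = -588160/2803877 (I = (8 - 1*(-756)² + 22*(-756))/(-1994*(-1523) - 1*232985) = (8 - 1*571536 - 16632)/(3036862 - 232985) = (8 - 571536 - 16632)/2803877 = -588160*1/2803877 = -588160/2803877 ≈ -0.20977)
I + P(597, 648) = -588160/2803877 + 597 = 1673326409/2803877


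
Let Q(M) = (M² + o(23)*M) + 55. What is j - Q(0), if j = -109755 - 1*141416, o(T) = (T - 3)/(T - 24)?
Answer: -251226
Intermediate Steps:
o(T) = (-3 + T)/(-24 + T)
j = -251171 (j = -109755 - 141416 = -251171)
Q(M) = 55 + M² - 20*M (Q(M) = (M² + ((-3 + 23)/(-24 + 23))*M) + 55 = (M² + (20/(-1))*M) + 55 = (M² + (-1*20)*M) + 55 = (M² - 20*M) + 55 = 55 + M² - 20*M)
j - Q(0) = -251171 - (55 + 0² - 20*0) = -251171 - (55 + 0 + 0) = -251171 - 1*55 = -251171 - 55 = -251226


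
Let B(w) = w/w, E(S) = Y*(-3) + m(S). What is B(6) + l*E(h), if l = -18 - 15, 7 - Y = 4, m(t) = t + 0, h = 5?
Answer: 133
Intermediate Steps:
m(t) = t
Y = 3 (Y = 7 - 1*4 = 7 - 4 = 3)
l = -33
E(S) = -9 + S (E(S) = 3*(-3) + S = -9 + S)
B(w) = 1
B(6) + l*E(h) = 1 - 33*(-9 + 5) = 1 - 33*(-4) = 1 + 132 = 133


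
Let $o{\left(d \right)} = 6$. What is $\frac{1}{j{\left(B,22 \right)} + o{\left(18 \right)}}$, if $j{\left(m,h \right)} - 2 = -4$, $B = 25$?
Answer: $\frac{1}{4} \approx 0.25$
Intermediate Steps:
$j{\left(m,h \right)} = -2$ ($j{\left(m,h \right)} = 2 - 4 = -2$)
$\frac{1}{j{\left(B,22 \right)} + o{\left(18 \right)}} = \frac{1}{-2 + 6} = \frac{1}{4}$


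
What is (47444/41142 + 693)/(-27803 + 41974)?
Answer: 14279425/291511641 ≈ 0.048984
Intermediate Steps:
(47444/41142 + 693)/(-27803 + 41974) = (47444*(1/41142) + 693)/14171 = (23722/20571 + 693)*(1/14171) = (14279425/20571)*(1/14171) = 14279425/291511641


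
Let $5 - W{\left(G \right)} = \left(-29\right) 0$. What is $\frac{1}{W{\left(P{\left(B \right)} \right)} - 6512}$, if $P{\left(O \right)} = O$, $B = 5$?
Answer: $- \frac{1}{6507} \approx -0.00015368$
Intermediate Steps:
$W{\left(G \right)} = 5$ ($W{\left(G \right)} = 5 - \left(-29\right) 0 = 5 - 0 = 5 + 0 = 5$)
$\frac{1}{W{\left(P{\left(B \right)} \right)} - 6512} = \frac{1}{5 - 6512} = \frac{1}{-6507} = - \frac{1}{6507}$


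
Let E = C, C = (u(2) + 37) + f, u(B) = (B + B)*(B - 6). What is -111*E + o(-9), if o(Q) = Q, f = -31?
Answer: 1101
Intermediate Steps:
u(B) = 2*B*(-6 + B) (u(B) = (2*B)*(-6 + B) = 2*B*(-6 + B))
C = -10 (C = (2*2*(-6 + 2) + 37) - 31 = (2*2*(-4) + 37) - 31 = (-16 + 37) - 31 = 21 - 31 = -10)
E = -10
-111*E + o(-9) = -111*(-10) - 9 = 1110 - 9 = 1101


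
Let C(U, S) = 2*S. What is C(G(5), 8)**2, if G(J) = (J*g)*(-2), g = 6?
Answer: 256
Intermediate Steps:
G(J) = -12*J (G(J) = (J*6)*(-2) = (6*J)*(-2) = -12*J)
C(G(5), 8)**2 = (2*8)**2 = 16**2 = 256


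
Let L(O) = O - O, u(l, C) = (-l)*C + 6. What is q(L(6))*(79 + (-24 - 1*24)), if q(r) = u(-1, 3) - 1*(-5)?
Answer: 434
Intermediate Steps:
u(l, C) = 6 - C*l (u(l, C) = -C*l + 6 = 6 - C*l)
L(O) = 0
q(r) = 14 (q(r) = (6 - 1*3*(-1)) - 1*(-5) = (6 + 3) + 5 = 9 + 5 = 14)
q(L(6))*(79 + (-24 - 1*24)) = 14*(79 + (-24 - 1*24)) = 14*(79 + (-24 - 24)) = 14*(79 - 48) = 14*31 = 434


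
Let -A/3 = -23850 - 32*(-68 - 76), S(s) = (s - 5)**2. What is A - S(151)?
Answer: 36410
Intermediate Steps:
S(s) = (-5 + s)**2
A = 57726 (A = -3*(-23850 - 32*(-68 - 76)) = -3*(-23850 - 32*(-144)) = -3*(-23850 - 1*(-4608)) = -3*(-23850 + 4608) = -3*(-19242) = 57726)
A - S(151) = 57726 - (-5 + 151)**2 = 57726 - 1*146**2 = 57726 - 1*21316 = 57726 - 21316 = 36410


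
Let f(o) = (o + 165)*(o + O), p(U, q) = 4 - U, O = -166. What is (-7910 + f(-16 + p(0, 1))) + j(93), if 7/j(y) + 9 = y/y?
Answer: -281159/8 ≈ -35145.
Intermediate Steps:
j(y) = -7/8 (j(y) = 7/(-9 + y/y) = 7/(-9 + 1) = 7/(-8) = 7*(-1/8) = -7/8)
f(o) = (-166 + o)*(165 + o) (f(o) = (o + 165)*(o - 166) = (165 + o)*(-166 + o) = (-166 + o)*(165 + o))
(-7910 + f(-16 + p(0, 1))) + j(93) = (-7910 + (-27390 + (-16 + (4 - 1*0))**2 - (-16 + (4 - 1*0)))) - 7/8 = (-7910 + (-27390 + (-16 + (4 + 0))**2 - (-16 + (4 + 0)))) - 7/8 = (-7910 + (-27390 + (-16 + 4)**2 - (-16 + 4))) - 7/8 = (-7910 + (-27390 + (-12)**2 - 1*(-12))) - 7/8 = (-7910 + (-27390 + 144 + 12)) - 7/8 = (-7910 - 27234) - 7/8 = -35144 - 7/8 = -281159/8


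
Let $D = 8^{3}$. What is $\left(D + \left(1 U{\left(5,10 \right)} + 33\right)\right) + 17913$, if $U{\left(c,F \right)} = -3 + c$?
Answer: $18460$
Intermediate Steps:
$D = 512$
$\left(D + \left(1 U{\left(5,10 \right)} + 33\right)\right) + 17913 = \left(512 + \left(1 \left(-3 + 5\right) + 33\right)\right) + 17913 = \left(512 + \left(1 \cdot 2 + 33\right)\right) + 17913 = \left(512 + \left(2 + 33\right)\right) + 17913 = \left(512 + 35\right) + 17913 = 547 + 17913 = 18460$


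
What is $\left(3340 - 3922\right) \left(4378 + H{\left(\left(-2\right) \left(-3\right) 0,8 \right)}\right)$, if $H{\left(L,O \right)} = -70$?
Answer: $-2507256$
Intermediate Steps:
$\left(3340 - 3922\right) \left(4378 + H{\left(\left(-2\right) \left(-3\right) 0,8 \right)}\right) = \left(3340 - 3922\right) \left(4378 - 70\right) = \left(-582\right) 4308 = -2507256$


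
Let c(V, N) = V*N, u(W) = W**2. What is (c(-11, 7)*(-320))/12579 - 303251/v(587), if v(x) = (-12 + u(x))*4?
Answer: 4306420513/2476675716 ≈ 1.7388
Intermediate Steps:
c(V, N) = N*V
v(x) = -48 + 4*x**2 (v(x) = (-12 + x**2)*4 = -48 + 4*x**2)
(c(-11, 7)*(-320))/12579 - 303251/v(587) = ((7*(-11))*(-320))/12579 - 303251/(-48 + 4*587**2) = -77*(-320)*(1/12579) - 303251/(-48 + 4*344569) = 24640*(1/12579) - 303251/(-48 + 1378276) = 3520/1797 - 303251/1378228 = 4306420513/2476675716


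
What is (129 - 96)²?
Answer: 1089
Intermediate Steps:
(129 - 96)² = 33² = 1089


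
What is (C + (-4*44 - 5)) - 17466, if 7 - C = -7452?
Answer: -10188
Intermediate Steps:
C = 7459 (C = 7 - 1*(-7452) = 7 + 7452 = 7459)
(C + (-4*44 - 5)) - 17466 = (7459 + (-4*44 - 5)) - 17466 = (7459 + (-176 - 5)) - 17466 = (7459 - 181) - 17466 = 7278 - 17466 = -10188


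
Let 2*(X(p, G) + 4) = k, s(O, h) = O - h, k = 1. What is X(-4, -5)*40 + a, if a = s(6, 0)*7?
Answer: -98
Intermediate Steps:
a = 42 (a = (6 - 1*0)*7 = (6 + 0)*7 = 6*7 = 42)
X(p, G) = -7/2 (X(p, G) = -4 + (1/2)*1 = -4 + 1/2 = -7/2)
X(-4, -5)*40 + a = -7/2*40 + 42 = -140 + 42 = -98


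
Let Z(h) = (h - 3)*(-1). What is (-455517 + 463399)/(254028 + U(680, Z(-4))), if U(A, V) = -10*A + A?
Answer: 3941/123954 ≈ 0.031794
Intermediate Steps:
Z(h) = 3 - h (Z(h) = (-3 + h)*(-1) = 3 - h)
U(A, V) = -9*A
(-455517 + 463399)/(254028 + U(680, Z(-4))) = (-455517 + 463399)/(254028 - 9*680) = 7882/(254028 - 6120) = 7882/247908 = 7882*(1/247908) = 3941/123954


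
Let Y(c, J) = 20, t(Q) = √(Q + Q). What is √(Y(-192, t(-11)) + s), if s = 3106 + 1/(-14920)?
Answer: √173966897870/7460 ≈ 55.911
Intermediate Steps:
t(Q) = √2*√Q (t(Q) = √(2*Q) = √2*√Q)
s = 46341519/14920 (s = 3106 - 1/14920 = 46341519/14920 ≈ 3106.0)
√(Y(-192, t(-11)) + s) = √(20 + 46341519/14920) = √(46639919/14920) = √173966897870/7460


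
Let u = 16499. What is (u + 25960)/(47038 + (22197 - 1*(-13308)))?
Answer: 42459/82543 ≈ 0.51439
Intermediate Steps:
(u + 25960)/(47038 + (22197 - 1*(-13308))) = (16499 + 25960)/(47038 + (22197 - 1*(-13308))) = 42459/(47038 + (22197 + 13308)) = 42459/(47038 + 35505) = 42459/82543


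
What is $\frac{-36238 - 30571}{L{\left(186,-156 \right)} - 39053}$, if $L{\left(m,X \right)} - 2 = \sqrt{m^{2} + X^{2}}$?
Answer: $\frac{289884251}{169435741} + \frac{133618 \sqrt{1637}}{508307223} \approx 1.7215$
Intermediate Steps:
$L{\left(m,X \right)} = 2 + \sqrt{X^{2} + m^{2}}$ ($L{\left(m,X \right)} = 2 + \sqrt{m^{2} + X^{2}} = 2 + \sqrt{X^{2} + m^{2}}$)
$\frac{-36238 - 30571}{L{\left(186,-156 \right)} - 39053} = \frac{-36238 - 30571}{\left(2 + \sqrt{\left(-156\right)^{2} + 186^{2}}\right) - 39053} = - \frac{66809}{\left(2 + \sqrt{24336 + 34596}\right) - 39053} = - \frac{66809}{\left(2 + \sqrt{58932}\right) - 39053} = - \frac{66809}{\left(2 + 6 \sqrt{1637}\right) - 39053} = - \frac{66809}{-39051 + 6 \sqrt{1637}}$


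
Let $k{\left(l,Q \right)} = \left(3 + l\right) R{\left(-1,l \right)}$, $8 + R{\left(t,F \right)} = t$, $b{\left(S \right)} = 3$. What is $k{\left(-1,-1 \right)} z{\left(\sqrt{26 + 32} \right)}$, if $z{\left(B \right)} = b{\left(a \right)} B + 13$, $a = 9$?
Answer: $-234 - 54 \sqrt{58} \approx -645.25$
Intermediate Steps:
$R{\left(t,F \right)} = -8 + t$
$z{\left(B \right)} = 13 + 3 B$ ($z{\left(B \right)} = 3 B + 13 = 13 + 3 B$)
$k{\left(l,Q \right)} = -27 - 9 l$ ($k{\left(l,Q \right)} = \left(3 + l\right) \left(-8 - 1\right) = \left(3 + l\right) \left(-9\right) = -27 - 9 l$)
$k{\left(-1,-1 \right)} z{\left(\sqrt{26 + 32} \right)} = \left(-27 - -9\right) \left(13 + 3 \sqrt{26 + 32}\right) = \left(-27 + 9\right) \left(13 + 3 \sqrt{58}\right) = - 18 \left(13 + 3 \sqrt{58}\right) = -234 - 54 \sqrt{58}$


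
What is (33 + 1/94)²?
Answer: 9628609/8836 ≈ 1089.7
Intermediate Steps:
(33 + 1/94)² = (3103/94)² = 9628609/8836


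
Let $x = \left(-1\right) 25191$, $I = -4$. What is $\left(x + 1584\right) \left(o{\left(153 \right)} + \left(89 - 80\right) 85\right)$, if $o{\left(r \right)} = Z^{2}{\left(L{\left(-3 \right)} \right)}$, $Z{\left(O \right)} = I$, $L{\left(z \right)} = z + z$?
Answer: $-18437067$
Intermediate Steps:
$L{\left(z \right)} = 2 z$
$x = -25191$
$Z{\left(O \right)} = -4$
$o{\left(r \right)} = 16$ ($o{\left(r \right)} = \left(-4\right)^{2} = 16$)
$\left(x + 1584\right) \left(o{\left(153 \right)} + \left(89 - 80\right) 85\right) = \left(-25191 + 1584\right) \left(16 + \left(89 - 80\right) 85\right) = - 23607 \left(16 + 9 \cdot 85\right) = - 23607 \left(16 + 765\right) = \left(-23607\right) 781 = -18437067$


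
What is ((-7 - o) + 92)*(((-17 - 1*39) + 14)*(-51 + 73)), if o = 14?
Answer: -65604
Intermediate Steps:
((-7 - o) + 92)*(((-17 - 1*39) + 14)*(-51 + 73)) = ((-7 - 1*14) + 92)*(((-17 - 1*39) + 14)*(-51 + 73)) = ((-7 - 14) + 92)*(((-17 - 39) + 14)*22) = (-21 + 92)*((-56 + 14)*22) = 71*(-42*22) = 71*(-924) = -65604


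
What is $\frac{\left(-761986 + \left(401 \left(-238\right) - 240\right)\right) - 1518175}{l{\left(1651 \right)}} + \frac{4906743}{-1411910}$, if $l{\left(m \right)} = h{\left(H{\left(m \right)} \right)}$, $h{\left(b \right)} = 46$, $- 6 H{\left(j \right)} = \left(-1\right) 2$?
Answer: $- \frac{838674138167}{16236965} \approx -51652.0$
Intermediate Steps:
$H{\left(j \right)} = \frac{1}{3}$ ($H{\left(j \right)} = - \frac{\left(-1\right) 2}{6} = \left(- \frac{1}{6}\right) \left(-2\right) = \frac{1}{3}$)
$l{\left(m \right)} = 46$
$\frac{\left(-761986 + \left(401 \left(-238\right) - 240\right)\right) - 1518175}{l{\left(1651 \right)}} + \frac{4906743}{-1411910} = \frac{\left(-761986 + \left(401 \left(-238\right) - 240\right)\right) - 1518175}{46} + \frac{4906743}{-1411910} = \left(\left(-761986 - 95678\right) - 1518175\right) \frac{1}{46} + 4906743 \left(- \frac{1}{1411910}\right) = \left(\left(-761986 - 95678\right) - 1518175\right) \frac{1}{46} - \frac{4906743}{1411910} = \left(-857664 - 1518175\right) \frac{1}{46} - \frac{4906743}{1411910} = \left(-2375839\right) \frac{1}{46} - \frac{4906743}{1411910} = - \frac{2375839}{46} - \frac{4906743}{1411910} = - \frac{838674138167}{16236965}$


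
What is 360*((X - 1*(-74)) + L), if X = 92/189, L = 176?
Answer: 1893680/21 ≈ 90175.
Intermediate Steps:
X = 92/189 (X = 92*(1/189) = 92/189 ≈ 0.48677)
360*((X - 1*(-74)) + L) = 360*((92/189 - 1*(-74)) + 176) = 360*((92/189 + 74) + 176) = 360*(14078/189 + 176) = 360*(47342/189) = 1893680/21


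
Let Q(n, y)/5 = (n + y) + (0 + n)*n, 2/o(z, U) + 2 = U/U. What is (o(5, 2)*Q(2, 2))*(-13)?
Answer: 1040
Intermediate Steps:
o(z, U) = -2 (o(z, U) = 2/(-2 + U/U) = 2/(-2 + 1) = 2/(-1) = 2*(-1) = -2)
Q(n, y) = 5*n + 5*y + 5*n² (Q(n, y) = 5*((n + y) + (0 + n)*n) = 5*((n + y) + n*n) = 5*((n + y) + n²) = 5*(n + y + n²) = 5*n + 5*y + 5*n²)
(o(5, 2)*Q(2, 2))*(-13) = -2*(5*2 + 5*2 + 5*2²)*(-13) = -2*(10 + 10 + 5*4)*(-13) = -2*(10 + 10 + 20)*(-13) = -2*40*(-13) = -80*(-13) = 1040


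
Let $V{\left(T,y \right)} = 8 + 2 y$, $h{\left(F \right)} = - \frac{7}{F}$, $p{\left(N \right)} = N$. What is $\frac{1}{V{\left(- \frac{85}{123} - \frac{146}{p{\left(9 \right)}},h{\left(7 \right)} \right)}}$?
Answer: $\frac{1}{6} \approx 0.16667$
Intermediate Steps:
$\frac{1}{V{\left(- \frac{85}{123} - \frac{146}{p{\left(9 \right)}},h{\left(7 \right)} \right)}} = \frac{1}{8 + 2 \left(- \frac{7}{7}\right)} = \frac{1}{8 + 2 \left(\left(-7\right) \frac{1}{7}\right)} = \frac{1}{8 + 2 \left(-1\right)} = \frac{1}{8 - 2} = \frac{1}{6}$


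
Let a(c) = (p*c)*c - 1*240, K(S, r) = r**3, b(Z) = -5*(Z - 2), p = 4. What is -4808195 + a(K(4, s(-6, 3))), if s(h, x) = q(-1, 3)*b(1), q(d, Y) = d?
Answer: -4745935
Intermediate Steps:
b(Z) = 10 - 5*Z (b(Z) = -5*(-2 + Z) = 10 - 5*Z)
s(h, x) = -5 (s(h, x) = -(10 - 5*1) = -(10 - 5) = -1*5 = -5)
a(c) = -240 + 4*c**2 (a(c) = (4*c)*c - 1*240 = 4*c**2 - 240 = -240 + 4*c**2)
-4808195 + a(K(4, s(-6, 3))) = -4808195 + (-240 + 4*((-5)**3)**2) = -4808195 + (-240 + 4*(-125)**2) = -4808195 + (-240 + 4*15625) = -4808195 + (-240 + 62500) = -4808195 + 62260 = -4745935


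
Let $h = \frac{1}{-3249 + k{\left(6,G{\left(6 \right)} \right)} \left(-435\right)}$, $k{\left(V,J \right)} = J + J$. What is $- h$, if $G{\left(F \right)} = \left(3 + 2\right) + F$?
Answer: $\frac{1}{12819} \approx 7.8009 \cdot 10^{-5}$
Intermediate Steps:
$G{\left(F \right)} = 5 + F$
$k{\left(V,J \right)} = 2 J$
$h = - \frac{1}{12819}$ ($h = \frac{1}{-3249 + 2 \left(5 + 6\right) \left(-435\right)} = \frac{1}{-3249 + 2 \cdot 11 \left(-435\right)} = \frac{1}{-3249 + 22 \left(-435\right)} = \frac{1}{-3249 - 9570} = \frac{1}{-12819} = - \frac{1}{12819} \approx -7.8009 \cdot 10^{-5}$)
$- h = \left(-1\right) \left(- \frac{1}{12819}\right) = \frac{1}{12819}$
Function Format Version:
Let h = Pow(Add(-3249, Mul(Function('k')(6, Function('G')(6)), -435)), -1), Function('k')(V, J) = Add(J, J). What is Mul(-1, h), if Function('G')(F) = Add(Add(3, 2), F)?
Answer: Rational(1, 12819) ≈ 7.8009e-5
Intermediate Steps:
Function('G')(F) = Add(5, F)
Function('k')(V, J) = Mul(2, J)
h = Rational(-1, 12819) (h = Pow(Add(-3249, Mul(Mul(2, Add(5, 6)), -435)), -1) = Pow(Add(-3249, Mul(Mul(2, 11), -435)), -1) = Pow(Add(-3249, Mul(22, -435)), -1) = Pow(Add(-3249, -9570), -1) = Pow(-12819, -1) = Rational(-1, 12819) ≈ -7.8009e-5)
Mul(-1, h) = Mul(-1, Rational(-1, 12819)) = Rational(1, 12819)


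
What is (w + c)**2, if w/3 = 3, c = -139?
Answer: 16900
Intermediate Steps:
w = 9 (w = 3*3 = 9)
(w + c)**2 = (9 - 139)**2 = (-130)**2 = 16900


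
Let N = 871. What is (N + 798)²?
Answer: 2785561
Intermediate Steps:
(N + 798)² = (871 + 798)² = 1669² = 2785561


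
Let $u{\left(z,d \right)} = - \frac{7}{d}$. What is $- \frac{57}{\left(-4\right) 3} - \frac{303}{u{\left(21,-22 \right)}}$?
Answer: $- \frac{26531}{28} \approx -947.54$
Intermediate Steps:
$- \frac{57}{\left(-4\right) 3} - \frac{303}{u{\left(21,-22 \right)}} = - \frac{57}{\left(-4\right) 3} - \frac{303}{\left(-7\right) \frac{1}{-22}} = - \frac{57}{-12} - \frac{303}{\left(-7\right) \left(- \frac{1}{22}\right)} = \left(-57\right) \left(- \frac{1}{12}\right) - \frac{303}{\frac{7}{22}} = \frac{19}{4} - \frac{6666}{7} = - \frac{26531}{28}$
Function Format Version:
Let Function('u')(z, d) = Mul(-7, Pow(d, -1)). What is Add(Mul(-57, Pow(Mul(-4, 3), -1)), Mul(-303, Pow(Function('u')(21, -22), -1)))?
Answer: Rational(-26531, 28) ≈ -947.54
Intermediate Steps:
Add(Mul(-57, Pow(Mul(-4, 3), -1)), Mul(-303, Pow(Function('u')(21, -22), -1))) = Add(Mul(-57, Pow(Mul(-4, 3), -1)), Mul(-303, Pow(Mul(-7, Pow(-22, -1)), -1))) = Add(Mul(-57, Pow(-12, -1)), Mul(-303, Pow(Mul(-7, Rational(-1, 22)), -1))) = Add(Mul(-57, Rational(-1, 12)), Mul(-303, Pow(Rational(7, 22), -1))) = Add(Rational(19, 4), Mul(-303, Rational(22, 7))) = Add(Rational(19, 4), Rational(-6666, 7)) = Rational(-26531, 28)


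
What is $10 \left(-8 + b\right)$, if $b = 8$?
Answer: $0$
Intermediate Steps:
$10 \left(-8 + b\right) = 10 \left(-8 + 8\right) = 10 \cdot 0 = 0$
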